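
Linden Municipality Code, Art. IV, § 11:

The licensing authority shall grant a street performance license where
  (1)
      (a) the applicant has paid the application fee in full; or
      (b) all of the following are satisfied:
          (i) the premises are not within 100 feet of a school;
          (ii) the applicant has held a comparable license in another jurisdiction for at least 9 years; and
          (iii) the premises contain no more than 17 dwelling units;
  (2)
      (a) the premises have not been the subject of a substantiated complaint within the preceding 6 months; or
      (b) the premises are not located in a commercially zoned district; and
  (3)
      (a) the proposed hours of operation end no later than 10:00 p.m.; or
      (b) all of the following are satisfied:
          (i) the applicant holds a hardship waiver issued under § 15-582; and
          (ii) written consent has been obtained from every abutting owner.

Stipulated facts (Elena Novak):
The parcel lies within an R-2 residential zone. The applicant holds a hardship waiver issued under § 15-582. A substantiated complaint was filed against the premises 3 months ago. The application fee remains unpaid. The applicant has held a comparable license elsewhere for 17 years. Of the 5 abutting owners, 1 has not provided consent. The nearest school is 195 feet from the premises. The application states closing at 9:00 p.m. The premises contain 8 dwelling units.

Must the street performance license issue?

Yes — granted.

(a) fee paid — not met.
(i) ≥100 ft from school — holds.
(ii) prior license ≥ 9 yr — holds.
(iii) ≤ 17 units — met.
So (b) is satisfied (T AND T AND T).
(1) = F OR T = true.
(a) no complaint in 6 mo. — not satisfied.
(b) not (commercially zoned) — met.
So (2) is satisfied (F OR T).
(a) closes by 10 p.m. — met.
(i) hardship waiver — holds.
(ii) all abutters consent — fails.
(b) = T AND F = false.
(3): T OR F → true.
Overall = T AND T AND T = true.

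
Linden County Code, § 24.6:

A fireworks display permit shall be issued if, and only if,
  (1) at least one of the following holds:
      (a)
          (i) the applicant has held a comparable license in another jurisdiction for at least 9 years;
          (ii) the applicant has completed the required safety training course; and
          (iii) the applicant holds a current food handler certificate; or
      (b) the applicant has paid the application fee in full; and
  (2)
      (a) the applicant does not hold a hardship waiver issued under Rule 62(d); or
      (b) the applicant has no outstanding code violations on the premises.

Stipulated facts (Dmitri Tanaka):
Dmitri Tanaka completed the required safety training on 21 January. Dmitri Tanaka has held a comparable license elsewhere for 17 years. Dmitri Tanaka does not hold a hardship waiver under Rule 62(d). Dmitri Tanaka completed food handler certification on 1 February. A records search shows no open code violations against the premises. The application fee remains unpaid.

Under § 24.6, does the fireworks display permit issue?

Yes — granted.

(i) prior license ≥ 9 yr — met.
(ii) safety training — met.
(iii) food handler cert. — satisfied.
(a) = T AND T AND T = true.
(b) fee paid — fails.
So (1) is satisfied (T OR F).
(a) not (hardship waiver) — satisfied.
(b) no code violations — holds.
(2): T OR T → true.
Overall: T AND T → true.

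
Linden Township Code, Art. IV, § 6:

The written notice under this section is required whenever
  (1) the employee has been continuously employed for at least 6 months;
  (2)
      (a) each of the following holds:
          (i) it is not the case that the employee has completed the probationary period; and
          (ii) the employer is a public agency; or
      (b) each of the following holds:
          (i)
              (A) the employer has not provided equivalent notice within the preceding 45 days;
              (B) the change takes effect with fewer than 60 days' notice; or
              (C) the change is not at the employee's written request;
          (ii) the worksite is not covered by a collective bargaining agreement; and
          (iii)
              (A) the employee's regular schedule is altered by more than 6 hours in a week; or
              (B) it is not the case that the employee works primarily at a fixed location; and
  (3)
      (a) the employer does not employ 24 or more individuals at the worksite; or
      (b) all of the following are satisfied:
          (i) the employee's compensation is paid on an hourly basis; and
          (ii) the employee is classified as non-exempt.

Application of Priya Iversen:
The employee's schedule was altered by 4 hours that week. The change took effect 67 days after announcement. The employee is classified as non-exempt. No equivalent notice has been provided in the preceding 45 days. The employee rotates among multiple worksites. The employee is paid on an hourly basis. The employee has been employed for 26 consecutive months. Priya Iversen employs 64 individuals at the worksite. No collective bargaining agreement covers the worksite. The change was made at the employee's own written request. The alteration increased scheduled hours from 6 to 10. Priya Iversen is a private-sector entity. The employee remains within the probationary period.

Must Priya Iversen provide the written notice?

(1) tenure ≥ 6 mo. — met.
(i) not (past probation) — satisfied.
(ii) public agency — fails.
(a) = T AND F = false.
(A) no recent notice — satisfied.
(B) < 60 days' notice — not satisfied.
(C) not employee-requested — fails.
So (i) is satisfied (T OR F OR F).
(ii) no CBA — met.
(A) schedule shift > 6h — not satisfied.
(B) not (fixed location) — satisfied.
(iii) = F OR T = true.
(b) = T AND T AND T = true.
(2): F OR T → true.
(a) not (≥ 24 at site) — not satisfied.
(i) hourly-paid — holds.
(ii) non-exempt — holds.
So (b) is satisfied (T AND T).
So (3) is satisfied (F OR T).
So Overall is satisfied (T AND T AND T).

Yes — required.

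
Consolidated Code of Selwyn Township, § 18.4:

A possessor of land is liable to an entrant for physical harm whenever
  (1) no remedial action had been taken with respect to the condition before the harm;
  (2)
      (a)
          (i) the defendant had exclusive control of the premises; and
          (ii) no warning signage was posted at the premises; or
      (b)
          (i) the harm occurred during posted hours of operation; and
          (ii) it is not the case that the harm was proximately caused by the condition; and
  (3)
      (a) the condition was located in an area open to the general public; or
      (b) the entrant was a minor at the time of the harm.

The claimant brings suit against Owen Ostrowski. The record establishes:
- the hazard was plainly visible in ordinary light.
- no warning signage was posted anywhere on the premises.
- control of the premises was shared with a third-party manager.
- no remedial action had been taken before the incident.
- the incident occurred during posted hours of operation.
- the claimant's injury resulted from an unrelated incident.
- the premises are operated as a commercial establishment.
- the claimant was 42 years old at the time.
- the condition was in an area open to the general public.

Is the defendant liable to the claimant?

(1) no remedial action — met.
(i) exclusive control — fails.
(ii) no signage posted — met.
(a): F AND T → false.
(i) during posted hours — satisfied.
(ii) not (proximate cause) — satisfied.
So (b) is satisfied (T AND T).
(2) = F OR T = true.
(a) public area — satisfied.
(b) entrant a minor — fails.
So (3) is satisfied (T OR F).
So Overall is satisfied (T AND T AND T).

Yes — liable.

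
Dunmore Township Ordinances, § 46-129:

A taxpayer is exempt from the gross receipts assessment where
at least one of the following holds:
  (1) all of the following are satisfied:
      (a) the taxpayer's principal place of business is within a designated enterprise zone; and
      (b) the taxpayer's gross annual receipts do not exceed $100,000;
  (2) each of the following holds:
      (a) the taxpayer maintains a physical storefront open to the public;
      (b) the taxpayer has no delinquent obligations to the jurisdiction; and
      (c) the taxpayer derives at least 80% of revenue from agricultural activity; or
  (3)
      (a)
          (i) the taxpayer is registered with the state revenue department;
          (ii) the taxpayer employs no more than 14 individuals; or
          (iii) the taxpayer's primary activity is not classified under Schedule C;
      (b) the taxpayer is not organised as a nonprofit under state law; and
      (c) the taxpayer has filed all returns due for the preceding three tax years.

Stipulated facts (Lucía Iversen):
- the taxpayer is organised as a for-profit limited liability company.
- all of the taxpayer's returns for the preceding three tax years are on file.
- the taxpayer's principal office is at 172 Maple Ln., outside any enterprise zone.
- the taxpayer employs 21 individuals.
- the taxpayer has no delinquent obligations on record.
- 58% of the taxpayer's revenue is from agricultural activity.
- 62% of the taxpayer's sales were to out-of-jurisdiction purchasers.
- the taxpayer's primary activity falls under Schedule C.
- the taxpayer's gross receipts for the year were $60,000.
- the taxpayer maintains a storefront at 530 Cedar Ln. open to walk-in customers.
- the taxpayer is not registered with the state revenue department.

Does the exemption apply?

(a) in enterprise zone — fails.
(b) receipts ≤ $100,000 — met.
(1): F AND T → false.
(a) has storefront — met.
(b) no delinquency — satisfied.
(c) ≥80% agricultural — not satisfied.
(2) = T AND T AND F = false.
(i) state-registered — not satisfied.
(ii) ≤ 14 employees — not satisfied.
(iii) not (Schedule C activity) — fails.
(a): F OR F OR F → false.
(b) not (nonprofit) — satisfied.
(c) returns current — holds.
(3): F AND T AND T → false.
Overall: F OR F OR F → false.

No — not exempt.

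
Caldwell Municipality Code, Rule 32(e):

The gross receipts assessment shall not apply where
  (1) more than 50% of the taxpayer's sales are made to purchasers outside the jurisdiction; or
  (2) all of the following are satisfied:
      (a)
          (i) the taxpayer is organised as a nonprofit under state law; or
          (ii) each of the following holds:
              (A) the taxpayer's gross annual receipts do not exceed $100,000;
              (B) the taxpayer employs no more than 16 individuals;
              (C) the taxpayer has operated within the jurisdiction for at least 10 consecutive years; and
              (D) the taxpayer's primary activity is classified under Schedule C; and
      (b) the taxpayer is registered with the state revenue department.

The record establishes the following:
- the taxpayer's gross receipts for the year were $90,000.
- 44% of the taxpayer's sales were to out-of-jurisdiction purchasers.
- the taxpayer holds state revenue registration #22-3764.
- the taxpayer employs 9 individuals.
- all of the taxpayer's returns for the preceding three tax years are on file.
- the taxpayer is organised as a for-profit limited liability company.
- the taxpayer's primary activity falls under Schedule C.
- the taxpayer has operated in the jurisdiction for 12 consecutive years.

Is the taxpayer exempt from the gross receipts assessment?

(1) >50% out-of-jur. sales — not satisfied.
(i) nonprofit — fails.
(A) receipts ≤ $100,000 — satisfied.
(B) ≤ 16 employees — holds.
(C) ≥ 10 yrs in jurisdiction — satisfied.
(D) Schedule C activity — met.
(ii): T AND T AND T AND T → true.
(a) = F OR T = true.
(b) state-registered — satisfied.
(2) = T AND T = true.
So Overall is satisfied (F OR T).

Yes — exempt.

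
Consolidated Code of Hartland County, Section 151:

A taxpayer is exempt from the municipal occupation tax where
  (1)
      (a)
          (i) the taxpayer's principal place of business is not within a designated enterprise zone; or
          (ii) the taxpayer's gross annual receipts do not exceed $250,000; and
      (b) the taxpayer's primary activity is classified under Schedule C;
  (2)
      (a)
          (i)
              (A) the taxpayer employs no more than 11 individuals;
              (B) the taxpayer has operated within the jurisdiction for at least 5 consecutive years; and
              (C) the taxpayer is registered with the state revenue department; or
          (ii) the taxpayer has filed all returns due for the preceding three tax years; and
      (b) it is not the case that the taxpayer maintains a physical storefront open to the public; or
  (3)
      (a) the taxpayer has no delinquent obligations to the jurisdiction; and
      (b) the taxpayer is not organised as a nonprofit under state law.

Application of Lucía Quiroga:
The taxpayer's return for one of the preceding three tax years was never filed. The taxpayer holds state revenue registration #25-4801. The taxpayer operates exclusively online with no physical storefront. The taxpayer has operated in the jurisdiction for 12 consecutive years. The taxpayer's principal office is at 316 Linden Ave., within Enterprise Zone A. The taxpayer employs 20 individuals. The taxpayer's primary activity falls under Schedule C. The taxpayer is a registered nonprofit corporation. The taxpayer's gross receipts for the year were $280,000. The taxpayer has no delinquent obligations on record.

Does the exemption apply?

(i) not (in enterprise zone) — not satisfied.
(ii) receipts ≤ $250,000 — fails.
(a): F OR F → false.
(b) Schedule C activity — met.
So (1) is not satisfied (F AND T).
(A) ≤ 11 employees — not satisfied.
(B) ≥ 5 yrs in jurisdiction — holds.
(C) state-registered — satisfied.
So (i) is not satisfied (F AND T AND T).
(ii) returns current — not satisfied.
(a): F OR F → false.
(b) not (has storefront) — met.
(2) = F AND T = false.
(a) no delinquency — met.
(b) not (nonprofit) — not satisfied.
(3) = T AND F = false.
So Overall is not satisfied (F OR F OR F).

No — not exempt.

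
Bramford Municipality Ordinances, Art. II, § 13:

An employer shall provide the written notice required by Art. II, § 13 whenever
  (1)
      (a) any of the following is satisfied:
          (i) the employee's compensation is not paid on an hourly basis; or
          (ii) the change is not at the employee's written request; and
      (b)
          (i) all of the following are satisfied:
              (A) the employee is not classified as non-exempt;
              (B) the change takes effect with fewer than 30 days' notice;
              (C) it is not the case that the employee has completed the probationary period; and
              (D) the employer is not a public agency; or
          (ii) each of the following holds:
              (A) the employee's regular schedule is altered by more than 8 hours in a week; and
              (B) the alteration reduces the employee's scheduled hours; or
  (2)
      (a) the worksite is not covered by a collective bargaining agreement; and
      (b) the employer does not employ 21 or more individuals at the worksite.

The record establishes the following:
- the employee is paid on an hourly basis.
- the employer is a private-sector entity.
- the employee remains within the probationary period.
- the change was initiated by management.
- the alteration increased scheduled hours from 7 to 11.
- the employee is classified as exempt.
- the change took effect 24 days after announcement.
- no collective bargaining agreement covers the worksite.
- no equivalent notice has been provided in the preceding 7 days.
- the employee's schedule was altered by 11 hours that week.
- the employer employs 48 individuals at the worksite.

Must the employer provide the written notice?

Yes — required.

(i) not (hourly-paid) — fails.
(ii) not employee-requested — holds.
So (a) is satisfied (F OR T).
(A) not (non-exempt) — holds.
(B) < 30 days' notice — met.
(C) not (past probation) — met.
(D) not (public agency) — holds.
(i) = T AND T AND T AND T = true.
(A) schedule shift > 8h — satisfied.
(B) hours reduced — not met.
So (ii) is not satisfied (T AND F).
(b) = T OR F = true.
(1) = T AND T = true.
(a) no CBA — holds.
(b) not (≥ 21 at site) — not met.
(2) = T AND F = false.
So Overall is satisfied (T OR F).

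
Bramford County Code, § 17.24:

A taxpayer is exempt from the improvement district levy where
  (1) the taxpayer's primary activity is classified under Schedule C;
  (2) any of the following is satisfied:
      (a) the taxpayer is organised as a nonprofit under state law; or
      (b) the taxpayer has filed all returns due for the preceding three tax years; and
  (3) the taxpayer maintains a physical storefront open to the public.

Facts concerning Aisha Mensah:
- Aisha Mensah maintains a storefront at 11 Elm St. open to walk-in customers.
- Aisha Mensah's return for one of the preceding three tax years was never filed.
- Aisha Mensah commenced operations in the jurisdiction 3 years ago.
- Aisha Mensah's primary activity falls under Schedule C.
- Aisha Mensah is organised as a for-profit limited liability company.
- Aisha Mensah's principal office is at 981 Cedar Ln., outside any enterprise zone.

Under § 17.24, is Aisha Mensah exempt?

No — not exempt.

(1) Schedule C activity — met.
(a) nonprofit — fails.
(b) returns current — fails.
(2) = F OR F = false.
(3) has storefront — satisfied.
So Overall is not satisfied (T AND F AND T).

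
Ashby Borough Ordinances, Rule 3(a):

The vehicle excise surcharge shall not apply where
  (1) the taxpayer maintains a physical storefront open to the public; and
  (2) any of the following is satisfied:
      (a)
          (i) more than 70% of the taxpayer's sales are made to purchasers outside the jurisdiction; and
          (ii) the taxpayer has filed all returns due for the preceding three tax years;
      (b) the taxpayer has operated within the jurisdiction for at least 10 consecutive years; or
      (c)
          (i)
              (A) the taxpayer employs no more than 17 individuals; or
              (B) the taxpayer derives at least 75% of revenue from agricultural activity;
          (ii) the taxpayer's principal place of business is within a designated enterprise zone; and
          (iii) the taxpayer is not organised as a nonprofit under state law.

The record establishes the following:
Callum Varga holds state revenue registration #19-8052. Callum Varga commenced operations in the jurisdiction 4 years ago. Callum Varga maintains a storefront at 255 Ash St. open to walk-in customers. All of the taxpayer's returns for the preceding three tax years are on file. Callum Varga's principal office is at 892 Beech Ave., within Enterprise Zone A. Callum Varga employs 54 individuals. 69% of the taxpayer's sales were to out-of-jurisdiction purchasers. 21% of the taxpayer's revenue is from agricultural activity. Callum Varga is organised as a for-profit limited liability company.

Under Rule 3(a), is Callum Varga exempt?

(1) has storefront — met.
(i) >70% out-of-jur. sales — not met.
(ii) returns current — met.
(a) = F AND T = false.
(b) ≥ 10 yrs in jurisdiction — not met.
(A) ≤ 17 employees — not met.
(B) ≥75% agricultural — not met.
(i) = F OR F = false.
(ii) in enterprise zone — satisfied.
(iii) not (nonprofit) — holds.
(c) = F AND T AND T = false.
So (2) is not satisfied (F OR F OR F).
So Overall is not satisfied (T AND F).

No — not exempt.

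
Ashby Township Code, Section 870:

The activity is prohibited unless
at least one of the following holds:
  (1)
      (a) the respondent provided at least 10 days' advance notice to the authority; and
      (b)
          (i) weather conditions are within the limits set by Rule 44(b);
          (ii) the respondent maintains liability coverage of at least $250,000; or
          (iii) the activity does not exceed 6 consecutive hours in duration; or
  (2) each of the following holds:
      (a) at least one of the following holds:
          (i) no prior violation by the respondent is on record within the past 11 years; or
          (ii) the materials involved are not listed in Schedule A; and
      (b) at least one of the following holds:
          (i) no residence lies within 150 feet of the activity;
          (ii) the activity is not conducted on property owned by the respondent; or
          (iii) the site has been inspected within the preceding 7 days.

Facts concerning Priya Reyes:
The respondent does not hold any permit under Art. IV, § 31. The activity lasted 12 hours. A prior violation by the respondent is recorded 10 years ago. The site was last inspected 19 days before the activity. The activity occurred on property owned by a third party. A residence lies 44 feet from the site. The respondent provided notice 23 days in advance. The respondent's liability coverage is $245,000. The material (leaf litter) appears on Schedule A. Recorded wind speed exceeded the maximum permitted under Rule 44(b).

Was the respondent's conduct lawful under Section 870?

No — unlawful.

(a) ≥10 days' notice — satisfied.
(i) weather ok — not satisfied.
(ii) coverage ≥ $250,000 — not satisfied.
(iii) ≤ 6 hrs duration — not met.
(b) = F OR F OR F = false.
(1): T AND F → false.
(i) no prior violation — fails.
(ii) not (Schedule A material) — fails.
(a): F OR F → false.
(i) no residence in 150 ft — not satisfied.
(ii) not (own property) — met.
(iii) site inspected — fails.
(b) = F OR T OR F = true.
(2): F AND T → false.
Overall: F OR F → false.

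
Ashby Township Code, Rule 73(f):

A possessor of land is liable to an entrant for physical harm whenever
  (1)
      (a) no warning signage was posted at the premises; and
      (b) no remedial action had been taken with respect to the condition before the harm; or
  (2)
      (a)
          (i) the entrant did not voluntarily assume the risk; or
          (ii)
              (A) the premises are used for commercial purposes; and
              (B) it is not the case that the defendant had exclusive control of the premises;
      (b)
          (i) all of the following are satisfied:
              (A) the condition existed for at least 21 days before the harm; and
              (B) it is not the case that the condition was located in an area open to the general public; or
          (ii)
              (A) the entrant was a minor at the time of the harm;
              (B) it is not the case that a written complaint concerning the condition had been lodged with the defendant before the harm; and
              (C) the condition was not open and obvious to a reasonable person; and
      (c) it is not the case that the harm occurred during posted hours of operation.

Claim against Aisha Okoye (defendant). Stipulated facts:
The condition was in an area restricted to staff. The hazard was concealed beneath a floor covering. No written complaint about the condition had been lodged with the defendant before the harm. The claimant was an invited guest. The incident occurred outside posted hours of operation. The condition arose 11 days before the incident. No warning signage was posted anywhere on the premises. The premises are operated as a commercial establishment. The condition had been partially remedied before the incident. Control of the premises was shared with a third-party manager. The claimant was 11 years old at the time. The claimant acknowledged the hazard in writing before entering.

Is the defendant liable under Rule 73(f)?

(a) no signage posted — met.
(b) no remedial action — not satisfied.
(1): T AND F → false.
(i) no assumed risk — not satisfied.
(A) commercial use — met.
(B) not (exclusive control) — holds.
(ii) = T AND T = true.
(a) = F OR T = true.
(A) condition ≥21 days old — not satisfied.
(B) not (public area) — satisfied.
So (i) is not satisfied (F AND T).
(A) entrant a minor — satisfied.
(B) not (complaint lodged) — met.
(C) not open/obvious — holds.
(ii) = T AND T AND T = true.
(b) = F OR T = true.
(c) not (during posted hours) — holds.
So (2) is satisfied (T AND T AND T).
Overall = F OR T = true.

Yes — liable.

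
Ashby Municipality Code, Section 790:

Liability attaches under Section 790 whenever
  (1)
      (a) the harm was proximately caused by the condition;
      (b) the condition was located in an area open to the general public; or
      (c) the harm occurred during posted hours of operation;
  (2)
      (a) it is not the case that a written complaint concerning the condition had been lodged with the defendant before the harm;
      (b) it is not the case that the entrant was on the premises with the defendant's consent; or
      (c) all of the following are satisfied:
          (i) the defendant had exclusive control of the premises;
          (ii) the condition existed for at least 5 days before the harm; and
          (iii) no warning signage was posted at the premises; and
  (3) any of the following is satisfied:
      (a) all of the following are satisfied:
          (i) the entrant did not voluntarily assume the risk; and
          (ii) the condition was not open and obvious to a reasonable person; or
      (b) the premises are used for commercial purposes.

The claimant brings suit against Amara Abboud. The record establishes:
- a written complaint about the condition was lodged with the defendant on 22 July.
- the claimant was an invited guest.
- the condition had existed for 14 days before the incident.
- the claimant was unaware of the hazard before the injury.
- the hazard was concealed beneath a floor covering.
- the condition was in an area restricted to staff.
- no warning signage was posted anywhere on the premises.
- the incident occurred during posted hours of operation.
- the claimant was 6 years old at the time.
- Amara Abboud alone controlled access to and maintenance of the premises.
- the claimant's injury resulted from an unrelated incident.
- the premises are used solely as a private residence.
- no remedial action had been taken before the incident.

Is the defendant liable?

Yes — liable.

(a) proximate cause — fails.
(b) public area — not satisfied.
(c) during posted hours — met.
(1) = F OR F OR T = true.
(a) not (complaint lodged) — not met.
(b) not (consent to enter) — fails.
(i) exclusive control — holds.
(ii) condition ≥5 days old — met.
(iii) no signage posted — satisfied.
So (c) is satisfied (T AND T AND T).
So (2) is satisfied (F OR F OR T).
(i) no assumed risk — holds.
(ii) not open/obvious — holds.
(a): T AND T → true.
(b) commercial use — fails.
(3): T OR F → true.
So Overall is satisfied (T AND T AND T).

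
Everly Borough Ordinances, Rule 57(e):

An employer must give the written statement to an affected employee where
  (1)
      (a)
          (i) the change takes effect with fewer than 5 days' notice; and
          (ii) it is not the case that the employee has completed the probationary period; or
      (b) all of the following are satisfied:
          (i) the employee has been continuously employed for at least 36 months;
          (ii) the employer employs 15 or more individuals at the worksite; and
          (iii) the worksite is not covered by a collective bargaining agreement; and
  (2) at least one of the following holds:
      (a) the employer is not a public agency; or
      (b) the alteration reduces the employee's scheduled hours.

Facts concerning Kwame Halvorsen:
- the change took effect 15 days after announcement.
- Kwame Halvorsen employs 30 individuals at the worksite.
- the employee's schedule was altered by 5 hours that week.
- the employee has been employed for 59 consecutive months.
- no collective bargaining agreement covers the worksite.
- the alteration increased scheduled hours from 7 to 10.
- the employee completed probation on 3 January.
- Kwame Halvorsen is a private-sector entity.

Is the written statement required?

Yes — required.

(i) < 5 days' notice — fails.
(ii) not (past probation) — not satisfied.
(a): F AND F → false.
(i) tenure ≥ 36 mo. — holds.
(ii) ≥ 15 at site — holds.
(iii) no CBA — met.
(b) = T AND T AND T = true.
(1) = F OR T = true.
(a) not (public agency) — satisfied.
(b) hours reduced — not met.
(2) = T OR F = true.
Overall = T AND T = true.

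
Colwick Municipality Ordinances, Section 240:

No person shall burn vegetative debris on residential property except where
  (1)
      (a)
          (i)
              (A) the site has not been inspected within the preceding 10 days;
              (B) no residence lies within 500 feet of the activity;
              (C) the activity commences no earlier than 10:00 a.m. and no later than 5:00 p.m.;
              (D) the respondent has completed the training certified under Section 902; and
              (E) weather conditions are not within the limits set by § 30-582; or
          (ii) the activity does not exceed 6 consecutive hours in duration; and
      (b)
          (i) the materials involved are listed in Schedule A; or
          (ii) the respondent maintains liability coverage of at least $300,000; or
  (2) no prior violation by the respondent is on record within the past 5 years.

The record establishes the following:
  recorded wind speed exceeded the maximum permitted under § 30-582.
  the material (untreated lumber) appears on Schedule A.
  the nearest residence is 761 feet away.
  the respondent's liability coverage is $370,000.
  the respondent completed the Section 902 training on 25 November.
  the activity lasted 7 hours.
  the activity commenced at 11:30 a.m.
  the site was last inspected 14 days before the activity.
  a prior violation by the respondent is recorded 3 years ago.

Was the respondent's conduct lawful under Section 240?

Yes — lawful.

(A) not (site inspected) — satisfied.
(B) no residence in 500 ft — satisfied.
(C) start within hours — satisfied.
(D) training certified — met.
(E) not (weather ok) — holds.
So (i) is satisfied (T AND T AND T AND T AND T).
(ii) ≤ 6 hrs duration — fails.
(a): T OR F → true.
(i) Schedule A material — holds.
(ii) coverage ≥ $300,000 — holds.
(b) = T OR T = true.
(1): T AND T → true.
(2) no prior violation — fails.
Overall = T OR F = true.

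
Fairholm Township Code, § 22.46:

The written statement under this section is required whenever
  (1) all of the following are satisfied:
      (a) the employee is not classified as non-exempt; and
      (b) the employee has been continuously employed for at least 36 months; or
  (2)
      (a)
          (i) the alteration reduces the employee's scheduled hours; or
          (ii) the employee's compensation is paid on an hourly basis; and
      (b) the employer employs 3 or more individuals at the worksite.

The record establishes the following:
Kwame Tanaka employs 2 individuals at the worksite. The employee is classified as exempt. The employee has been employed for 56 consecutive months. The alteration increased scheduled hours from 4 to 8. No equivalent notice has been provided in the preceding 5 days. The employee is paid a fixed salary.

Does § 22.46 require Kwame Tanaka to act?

(a) not (non-exempt) — satisfied.
(b) tenure ≥ 36 mo. — met.
(1) = T AND T = true.
(i) hours reduced — not satisfied.
(ii) hourly-paid — not satisfied.
So (a) is not satisfied (F OR F).
(b) ≥ 3 at site — not met.
(2): F AND F → false.
Overall = T OR F = true.

Yes — required.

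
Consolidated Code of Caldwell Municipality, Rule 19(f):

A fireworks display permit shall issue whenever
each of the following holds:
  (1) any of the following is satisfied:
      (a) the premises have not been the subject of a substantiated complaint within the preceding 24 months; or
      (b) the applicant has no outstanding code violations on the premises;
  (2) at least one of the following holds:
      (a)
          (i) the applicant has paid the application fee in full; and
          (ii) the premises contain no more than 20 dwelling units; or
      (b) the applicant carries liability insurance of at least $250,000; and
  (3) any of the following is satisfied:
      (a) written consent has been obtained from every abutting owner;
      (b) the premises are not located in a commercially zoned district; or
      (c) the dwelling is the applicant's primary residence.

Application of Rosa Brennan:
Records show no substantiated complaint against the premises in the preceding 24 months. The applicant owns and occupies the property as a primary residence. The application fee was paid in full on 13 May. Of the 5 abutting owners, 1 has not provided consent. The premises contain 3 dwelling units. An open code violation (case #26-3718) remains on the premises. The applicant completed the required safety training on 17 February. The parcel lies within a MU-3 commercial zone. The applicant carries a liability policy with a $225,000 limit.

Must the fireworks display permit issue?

Yes — granted.

(a) no complaint in 24 mo. — met.
(b) no code violations — not met.
So (1) is satisfied (T OR F).
(i) fee paid — met.
(ii) ≤ 20 units — holds.
(a): T AND T → true.
(b) insurance ≥ $250,000 — not satisfied.
(2): T OR F → true.
(a) all abutters consent — not met.
(b) not (commercially zoned) — not met.
(c) primary residence — satisfied.
So (3) is satisfied (F OR F OR T).
Overall: T AND T AND T → true.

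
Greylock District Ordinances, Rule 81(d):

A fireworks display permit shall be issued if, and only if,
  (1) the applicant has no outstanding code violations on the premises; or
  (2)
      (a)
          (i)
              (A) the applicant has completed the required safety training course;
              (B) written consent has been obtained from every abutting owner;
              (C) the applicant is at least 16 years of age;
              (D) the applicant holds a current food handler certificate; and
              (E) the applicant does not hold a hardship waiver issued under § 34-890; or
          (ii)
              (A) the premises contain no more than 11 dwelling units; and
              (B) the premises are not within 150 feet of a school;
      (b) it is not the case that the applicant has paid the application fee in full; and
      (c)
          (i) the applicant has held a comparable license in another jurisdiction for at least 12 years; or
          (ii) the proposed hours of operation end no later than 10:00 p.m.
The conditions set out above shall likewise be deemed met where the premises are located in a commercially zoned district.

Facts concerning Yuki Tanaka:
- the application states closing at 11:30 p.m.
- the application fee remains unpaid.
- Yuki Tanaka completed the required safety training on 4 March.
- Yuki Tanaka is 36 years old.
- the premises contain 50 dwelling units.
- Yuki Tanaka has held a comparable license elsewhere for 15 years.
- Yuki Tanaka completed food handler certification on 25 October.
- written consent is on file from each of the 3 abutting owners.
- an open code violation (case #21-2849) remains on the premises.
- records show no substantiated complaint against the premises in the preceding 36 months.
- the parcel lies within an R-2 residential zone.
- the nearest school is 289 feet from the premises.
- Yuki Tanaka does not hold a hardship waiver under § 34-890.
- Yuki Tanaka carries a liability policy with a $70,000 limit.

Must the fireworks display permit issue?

Yes — granted.

(1) no code violations — fails.
(A) safety training — met.
(B) all abutters consent — met.
(C) age ≥ 16 — holds.
(D) food handler cert. — met.
(E) not (hardship waiver) — met.
(i): T AND T AND T AND T AND T → true.
(A) ≤ 11 units — not satisfied.
(B) ≥150 ft from school — met.
So (ii) is not satisfied (F AND T).
(a): T OR F → true.
(b) not (fee paid) — satisfied.
(i) prior license ≥ 12 yr — met.
(ii) closes by 10 p.m. — not satisfied.
(c): T OR F → true.
(2) = T AND T AND T = true.
Overall = F OR T = true.
Exception (commercially zoned) — not satisfied.
Result: main true OR exception false → true.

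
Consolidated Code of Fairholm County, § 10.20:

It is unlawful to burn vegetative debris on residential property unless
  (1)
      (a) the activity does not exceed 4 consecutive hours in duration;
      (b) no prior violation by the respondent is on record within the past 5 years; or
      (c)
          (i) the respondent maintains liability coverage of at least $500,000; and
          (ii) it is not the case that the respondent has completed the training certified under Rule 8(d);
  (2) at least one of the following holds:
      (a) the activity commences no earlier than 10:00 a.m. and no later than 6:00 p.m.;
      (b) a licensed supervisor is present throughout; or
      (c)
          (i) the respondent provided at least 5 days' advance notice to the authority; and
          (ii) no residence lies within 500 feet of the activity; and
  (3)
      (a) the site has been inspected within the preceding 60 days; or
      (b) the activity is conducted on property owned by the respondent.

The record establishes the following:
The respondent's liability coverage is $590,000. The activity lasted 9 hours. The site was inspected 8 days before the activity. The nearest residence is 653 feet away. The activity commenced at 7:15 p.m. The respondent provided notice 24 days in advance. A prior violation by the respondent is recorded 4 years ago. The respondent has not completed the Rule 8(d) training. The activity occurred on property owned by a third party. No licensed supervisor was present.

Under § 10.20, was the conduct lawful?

(a) ≤ 4 hrs duration — fails.
(b) no prior violation — not satisfied.
(i) coverage ≥ $500,000 — satisfied.
(ii) not (training certified) — satisfied.
(c) = T AND T = true.
(1) = F OR F OR T = true.
(a) start within hours — not met.
(b) supervisor present — not met.
(i) ≥5 days' notice — satisfied.
(ii) no residence in 500 ft — holds.
(c) = T AND T = true.
(2) = F OR F OR T = true.
(a) site inspected — met.
(b) own property — not met.
(3): T OR F → true.
So Overall is satisfied (T AND T AND T).

Yes — lawful.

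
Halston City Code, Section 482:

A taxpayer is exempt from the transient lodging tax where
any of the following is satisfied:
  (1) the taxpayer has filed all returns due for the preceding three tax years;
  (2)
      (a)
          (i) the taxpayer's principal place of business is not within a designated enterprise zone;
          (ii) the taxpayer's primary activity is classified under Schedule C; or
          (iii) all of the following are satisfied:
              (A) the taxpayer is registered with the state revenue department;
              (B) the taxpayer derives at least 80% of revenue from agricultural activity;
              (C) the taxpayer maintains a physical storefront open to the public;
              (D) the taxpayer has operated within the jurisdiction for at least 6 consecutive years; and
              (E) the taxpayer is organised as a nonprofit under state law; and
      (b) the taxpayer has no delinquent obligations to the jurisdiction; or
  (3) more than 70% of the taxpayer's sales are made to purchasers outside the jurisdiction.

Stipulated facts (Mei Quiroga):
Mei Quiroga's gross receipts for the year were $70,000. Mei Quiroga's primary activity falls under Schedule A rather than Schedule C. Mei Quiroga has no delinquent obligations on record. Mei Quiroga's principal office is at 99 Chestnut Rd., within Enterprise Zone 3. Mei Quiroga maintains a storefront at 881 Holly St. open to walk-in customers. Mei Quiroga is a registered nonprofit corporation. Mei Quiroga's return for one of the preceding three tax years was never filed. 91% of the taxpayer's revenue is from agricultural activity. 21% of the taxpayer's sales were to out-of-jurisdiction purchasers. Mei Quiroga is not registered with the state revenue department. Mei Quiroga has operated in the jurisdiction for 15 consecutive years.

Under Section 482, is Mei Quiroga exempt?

No — not exempt.

(1) returns current — not satisfied.
(i) not (in enterprise zone) — fails.
(ii) Schedule C activity — fails.
(A) state-registered — fails.
(B) ≥80% agricultural — met.
(C) has storefront — satisfied.
(D) ≥ 6 yrs in jurisdiction — met.
(E) nonprofit — holds.
(iii) = F AND T AND T AND T AND T = false.
(a): F OR F OR F → false.
(b) no delinquency — met.
(2): F AND T → false.
(3) >70% out-of-jur. sales — fails.
So Overall is not satisfied (F OR F OR F).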